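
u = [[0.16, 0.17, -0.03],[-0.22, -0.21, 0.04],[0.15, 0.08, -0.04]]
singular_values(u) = [0.42, 0.05, 0.0]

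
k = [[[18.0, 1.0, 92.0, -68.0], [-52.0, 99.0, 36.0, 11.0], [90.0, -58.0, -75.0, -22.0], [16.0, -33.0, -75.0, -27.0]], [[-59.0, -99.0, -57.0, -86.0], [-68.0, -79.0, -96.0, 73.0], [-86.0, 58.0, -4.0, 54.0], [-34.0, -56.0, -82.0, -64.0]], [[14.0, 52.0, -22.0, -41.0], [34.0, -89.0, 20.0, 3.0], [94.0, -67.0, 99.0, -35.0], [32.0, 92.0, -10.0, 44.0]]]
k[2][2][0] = 94.0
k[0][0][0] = 18.0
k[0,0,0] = 18.0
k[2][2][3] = -35.0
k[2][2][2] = 99.0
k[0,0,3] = -68.0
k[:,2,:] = [[90.0, -58.0, -75.0, -22.0], [-86.0, 58.0, -4.0, 54.0], [94.0, -67.0, 99.0, -35.0]]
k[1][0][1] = -99.0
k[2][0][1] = 52.0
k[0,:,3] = [-68.0, 11.0, -22.0, -27.0]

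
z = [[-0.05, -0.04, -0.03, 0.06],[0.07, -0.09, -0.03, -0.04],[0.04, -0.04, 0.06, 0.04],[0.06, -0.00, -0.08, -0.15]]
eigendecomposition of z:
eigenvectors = [[-0.20, -0.51, 0.64, -0.51], [0.6, -0.33, 0.5, -0.77], [0.0, 0.63, -0.32, 0.04], [0.78, -0.48, 0.49, -0.39]]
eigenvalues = [-0.17, 0.02, -0.02, -0.06]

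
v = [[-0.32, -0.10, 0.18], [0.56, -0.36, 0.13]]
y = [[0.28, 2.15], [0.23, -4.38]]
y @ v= [[1.11, -0.8, 0.33], [-2.53, 1.55, -0.53]]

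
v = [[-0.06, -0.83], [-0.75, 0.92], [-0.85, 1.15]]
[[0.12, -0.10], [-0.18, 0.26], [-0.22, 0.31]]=v@[[0.05,-0.19], [-0.15,0.13]]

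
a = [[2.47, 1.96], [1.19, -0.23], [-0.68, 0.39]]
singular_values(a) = [3.28, 1.13]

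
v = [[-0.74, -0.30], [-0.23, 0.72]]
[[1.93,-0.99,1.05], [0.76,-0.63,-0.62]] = v@[[-2.69, 1.50, -0.95], [0.2, -0.4, -1.16]]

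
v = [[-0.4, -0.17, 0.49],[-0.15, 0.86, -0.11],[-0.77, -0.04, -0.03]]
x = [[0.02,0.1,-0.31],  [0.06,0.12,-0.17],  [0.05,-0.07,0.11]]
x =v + [[0.42, 0.27, -0.8],[0.21, -0.74, -0.06],[0.82, -0.03, 0.14]]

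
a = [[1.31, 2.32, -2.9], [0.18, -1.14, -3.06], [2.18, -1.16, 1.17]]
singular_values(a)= [4.58, 2.58, 2.45]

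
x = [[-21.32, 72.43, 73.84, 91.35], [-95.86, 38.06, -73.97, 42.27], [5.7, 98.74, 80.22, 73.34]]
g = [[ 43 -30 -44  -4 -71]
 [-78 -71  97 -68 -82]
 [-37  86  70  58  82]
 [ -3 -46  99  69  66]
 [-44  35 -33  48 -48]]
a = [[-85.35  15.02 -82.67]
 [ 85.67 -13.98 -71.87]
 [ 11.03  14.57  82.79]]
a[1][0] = 85.67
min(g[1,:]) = -82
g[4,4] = -48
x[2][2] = 80.22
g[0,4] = -71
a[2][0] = 11.03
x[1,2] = -73.97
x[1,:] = [-95.86, 38.06, -73.97, 42.27]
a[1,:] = [85.67, -13.98, -71.87]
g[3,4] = 66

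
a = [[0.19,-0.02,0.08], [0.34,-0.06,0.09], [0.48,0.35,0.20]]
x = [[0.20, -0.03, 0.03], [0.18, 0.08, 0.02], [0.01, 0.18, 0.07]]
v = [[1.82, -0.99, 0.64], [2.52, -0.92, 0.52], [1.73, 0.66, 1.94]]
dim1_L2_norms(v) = [2.17, 2.73, 2.68]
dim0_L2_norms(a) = [0.62, 0.36, 0.23]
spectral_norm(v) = 4.02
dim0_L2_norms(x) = [0.27, 0.2, 0.08]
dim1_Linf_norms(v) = [1.82, 2.52, 1.94]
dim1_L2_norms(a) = [0.21, 0.36, 0.63]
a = v @ x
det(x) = 0.00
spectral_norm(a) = 0.71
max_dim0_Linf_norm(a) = 0.48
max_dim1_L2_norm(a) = 0.63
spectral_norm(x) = 0.28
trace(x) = 0.35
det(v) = 2.16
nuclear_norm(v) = 6.09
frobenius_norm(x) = 0.34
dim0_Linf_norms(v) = [2.52, 0.99, 1.94]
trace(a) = 0.33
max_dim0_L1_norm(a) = 1.01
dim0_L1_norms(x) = [0.39, 0.29, 0.12]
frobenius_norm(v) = 4.40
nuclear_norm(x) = 0.51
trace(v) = 2.84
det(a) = 0.00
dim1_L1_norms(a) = [0.29, 0.49, 1.03]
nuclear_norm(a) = 0.98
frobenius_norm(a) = 0.75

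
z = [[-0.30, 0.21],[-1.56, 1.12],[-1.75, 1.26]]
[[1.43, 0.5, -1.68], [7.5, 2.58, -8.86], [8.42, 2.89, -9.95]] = z @ [[-2.68, -1.87, 2.82], [2.96, -0.3, -3.98]]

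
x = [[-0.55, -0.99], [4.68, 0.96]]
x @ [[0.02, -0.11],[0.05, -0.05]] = [[-0.06, 0.11], [0.14, -0.56]]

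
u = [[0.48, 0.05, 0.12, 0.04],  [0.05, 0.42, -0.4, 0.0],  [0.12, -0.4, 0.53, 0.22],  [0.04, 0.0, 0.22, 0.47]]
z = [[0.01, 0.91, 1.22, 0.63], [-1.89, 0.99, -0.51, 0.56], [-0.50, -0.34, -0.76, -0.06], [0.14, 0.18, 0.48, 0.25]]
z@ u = [[0.22, -0.11, 0.42, 0.56], [-0.90, 0.53, -0.77, 0.08], [-0.35, 0.14, -0.34, -0.22], [0.14, -0.11, 0.25, 0.23]]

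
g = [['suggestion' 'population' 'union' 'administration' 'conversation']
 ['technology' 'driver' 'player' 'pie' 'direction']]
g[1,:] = ['technology', 'driver', 'player', 'pie', 'direction']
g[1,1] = 'driver'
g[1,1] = 'driver'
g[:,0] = ['suggestion', 'technology']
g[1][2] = 'player'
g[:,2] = ['union', 'player']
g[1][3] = 'pie'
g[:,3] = ['administration', 'pie']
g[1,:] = ['technology', 'driver', 'player', 'pie', 'direction']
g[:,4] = ['conversation', 'direction']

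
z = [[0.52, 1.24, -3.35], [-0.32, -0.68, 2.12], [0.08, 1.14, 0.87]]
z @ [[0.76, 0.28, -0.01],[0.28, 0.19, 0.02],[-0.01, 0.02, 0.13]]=[[0.78,0.31,-0.42], [-0.45,-0.18,0.27], [0.37,0.26,0.14]]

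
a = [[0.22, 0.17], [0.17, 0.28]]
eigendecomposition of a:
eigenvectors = [[-0.77,  -0.64], [0.64,  -0.77]]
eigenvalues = [0.08, 0.42]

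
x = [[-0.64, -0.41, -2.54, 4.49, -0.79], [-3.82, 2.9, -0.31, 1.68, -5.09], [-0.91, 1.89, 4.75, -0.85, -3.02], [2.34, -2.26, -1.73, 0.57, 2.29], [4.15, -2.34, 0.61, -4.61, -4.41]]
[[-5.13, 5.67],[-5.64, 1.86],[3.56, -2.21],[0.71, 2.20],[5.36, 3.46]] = x@[[0.93, 0.41], [0.01, -0.88], [0.99, -0.44], [-0.41, 0.84], [0.22, -0.87]]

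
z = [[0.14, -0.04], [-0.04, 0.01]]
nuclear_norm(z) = 0.15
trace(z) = 0.15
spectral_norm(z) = 0.15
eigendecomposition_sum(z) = [[0.14, -0.04], [-0.04, 0.01]] + [[-0.0, -0.00],[-0.0, -0.0]]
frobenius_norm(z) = 0.15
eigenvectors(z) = [[0.96, 0.27],[-0.27, 0.96]]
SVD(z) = [[-0.96,  0.27], [0.27,  0.96]] @ diag([0.15132168761236875, 0.0013216876123687393]) @ [[-0.96, 0.27], [-0.27, -0.96]]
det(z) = -0.00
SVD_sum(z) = [[0.14, -0.04],[-0.04, 0.01]] + [[-0.0, -0.0], [-0.00, -0.0]]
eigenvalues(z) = [0.15, -0.0]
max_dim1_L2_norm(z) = 0.15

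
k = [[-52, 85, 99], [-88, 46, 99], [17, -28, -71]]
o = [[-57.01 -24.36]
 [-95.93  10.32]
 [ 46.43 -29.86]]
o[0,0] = -57.01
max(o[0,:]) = -24.36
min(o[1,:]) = -95.93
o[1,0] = -95.93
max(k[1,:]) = 99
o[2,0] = 46.43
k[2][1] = -28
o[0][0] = -57.01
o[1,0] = -95.93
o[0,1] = -24.36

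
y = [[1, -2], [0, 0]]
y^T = [[1, 0], [-2, 0]]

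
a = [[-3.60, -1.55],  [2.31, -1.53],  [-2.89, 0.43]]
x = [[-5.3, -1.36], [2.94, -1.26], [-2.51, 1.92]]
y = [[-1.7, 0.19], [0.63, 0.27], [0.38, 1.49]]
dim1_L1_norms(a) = [5.15, 3.84, 3.32]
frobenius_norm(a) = 5.62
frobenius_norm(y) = 2.40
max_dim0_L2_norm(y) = 1.85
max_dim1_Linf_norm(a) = 3.6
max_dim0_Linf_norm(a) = 3.6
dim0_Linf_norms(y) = [1.7, 1.49]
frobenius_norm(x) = 7.08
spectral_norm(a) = 5.17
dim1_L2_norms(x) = [5.47, 3.2, 3.16]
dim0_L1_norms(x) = [10.75, 4.54]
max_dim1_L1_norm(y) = 1.89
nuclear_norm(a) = 7.38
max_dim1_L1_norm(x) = 6.66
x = a + y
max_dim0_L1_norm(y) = 2.71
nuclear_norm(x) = 9.22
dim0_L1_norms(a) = [8.8, 3.51]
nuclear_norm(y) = 3.37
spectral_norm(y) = 1.89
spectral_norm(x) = 6.56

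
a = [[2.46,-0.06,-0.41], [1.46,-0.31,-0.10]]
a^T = [[2.46, 1.46], [-0.06, -0.31], [-0.41, -0.10]]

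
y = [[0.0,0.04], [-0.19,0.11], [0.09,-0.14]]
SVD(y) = [[0.10, -0.44], [0.80, 0.57], [-0.59, 0.70]] @ diag([0.2696116202033131, 0.06935109408902257]) @ [[-0.76,  0.65], [-0.65,  -0.76]]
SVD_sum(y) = [[-0.02, 0.02], [-0.16, 0.14], [0.12, -0.1]] + [[0.02,0.02], [-0.03,-0.03], [-0.03,-0.04]]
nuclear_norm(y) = 0.34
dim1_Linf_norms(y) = [0.04, 0.19, 0.14]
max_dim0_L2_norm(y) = 0.21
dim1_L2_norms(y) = [0.04, 0.22, 0.17]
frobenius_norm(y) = 0.28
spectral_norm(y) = 0.27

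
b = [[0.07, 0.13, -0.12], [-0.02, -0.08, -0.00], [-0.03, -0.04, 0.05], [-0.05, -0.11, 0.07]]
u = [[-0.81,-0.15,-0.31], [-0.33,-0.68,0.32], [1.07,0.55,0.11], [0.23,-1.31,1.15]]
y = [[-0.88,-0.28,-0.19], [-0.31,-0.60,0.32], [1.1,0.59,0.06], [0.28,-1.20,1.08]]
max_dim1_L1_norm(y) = 2.56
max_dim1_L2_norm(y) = 1.64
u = y + b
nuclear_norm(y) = 3.37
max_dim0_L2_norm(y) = 1.49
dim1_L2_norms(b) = [0.19, 0.08, 0.07, 0.14]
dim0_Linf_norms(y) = [1.1, 1.2, 1.08]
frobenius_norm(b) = 0.26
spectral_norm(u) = 1.93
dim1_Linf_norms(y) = [0.88, 0.6, 1.1, 1.2]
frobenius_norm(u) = 2.45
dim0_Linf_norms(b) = [0.07, 0.13, 0.12]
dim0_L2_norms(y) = [1.47, 1.49, 1.14]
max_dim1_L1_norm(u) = 2.69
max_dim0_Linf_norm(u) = 1.31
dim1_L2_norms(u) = [0.88, 0.82, 1.21, 1.76]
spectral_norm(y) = 1.83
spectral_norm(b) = 0.25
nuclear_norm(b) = 0.31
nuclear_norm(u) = 3.47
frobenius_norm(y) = 2.39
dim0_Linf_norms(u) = [1.07, 1.31, 1.15]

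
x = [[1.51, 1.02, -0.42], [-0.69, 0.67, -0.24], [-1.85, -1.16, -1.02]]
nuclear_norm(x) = 4.81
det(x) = -2.57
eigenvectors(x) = [[(-0.09+0j), -0.74+0.00j, -0.74-0.00j], [-0.15+0.00j, 0.36-0.36j, 0.36+0.36j], [(-0.98+0j), (0.44+0.08j), 0.44-0.08j]]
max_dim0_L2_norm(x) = 2.49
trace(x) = 1.16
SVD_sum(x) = [[1.42,0.85,0.35], [-0.24,-0.15,-0.06], [-1.97,-1.18,-0.49]] + [[-0.13,0.42,-0.5], [-0.14,0.47,-0.55], [-0.08,0.25,-0.29]] + [[0.22, -0.25, -0.27], [-0.30, 0.35, 0.37], [0.2, -0.23, -0.24]]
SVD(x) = [[-0.58,0.62,-0.52], [0.10,0.69,0.71], [0.81,0.36,-0.47]] @ diag([2.9086941657630105, 1.0683241507702308, 0.8283608868948904]) @ [[-0.84, -0.50, -0.21], [-0.2, 0.63, -0.75], [-0.51, 0.59, 0.63]]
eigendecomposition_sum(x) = [[-0.08+0.00j, (-0.03+0j), -0.12-0.00j],[(-0.13+0j), -0.04+0.00j, (-0.19-0j)],[-0.87+0.00j, -0.27+0.00j, -1.24-0.00j]] + [[0.80-0.22j, 0.52-1.26j, -0.15+0.21j], [(-0.28+0.49j), 0.36+0.86j, -0.03-0.17j], [(-0.49+0.04j), -0.44+0.68j, 0.11-0.11j]] + [[(0.8+0.22j), (0.52+1.26j), (-0.15-0.21j)], [(-0.28-0.49j), (0.36-0.86j), (-0.03+0.17j)], [-0.49-0.04j, (-0.44-0.68j), (0.11+0.11j)]]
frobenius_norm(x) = 3.21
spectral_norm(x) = 2.91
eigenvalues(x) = [(-1.37+0j), (1.26+0.54j), (1.26-0.54j)]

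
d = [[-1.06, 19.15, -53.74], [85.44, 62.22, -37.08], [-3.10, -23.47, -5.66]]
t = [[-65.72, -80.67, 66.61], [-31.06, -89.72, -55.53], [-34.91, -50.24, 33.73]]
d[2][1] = -23.47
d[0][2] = -53.74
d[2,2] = -5.66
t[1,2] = -55.53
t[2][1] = -50.24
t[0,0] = -65.72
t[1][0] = -31.06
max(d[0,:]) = 19.15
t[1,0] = -31.06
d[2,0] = -3.1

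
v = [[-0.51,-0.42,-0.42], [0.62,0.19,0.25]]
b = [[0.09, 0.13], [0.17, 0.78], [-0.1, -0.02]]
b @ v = [[0.03, -0.01, -0.01], [0.4, 0.08, 0.12], [0.04, 0.04, 0.04]]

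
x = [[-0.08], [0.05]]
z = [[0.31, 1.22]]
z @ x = [[0.04]]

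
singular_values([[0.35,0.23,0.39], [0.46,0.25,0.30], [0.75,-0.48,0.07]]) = [1.02, 0.66, 0.09]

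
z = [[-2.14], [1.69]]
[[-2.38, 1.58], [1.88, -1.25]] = z @ [[1.11,  -0.74]]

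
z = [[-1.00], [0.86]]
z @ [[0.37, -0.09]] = [[-0.37, 0.09],[0.32, -0.08]]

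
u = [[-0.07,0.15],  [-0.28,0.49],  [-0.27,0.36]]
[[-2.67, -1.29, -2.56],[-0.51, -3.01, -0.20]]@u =[[1.24,-1.95], [0.93,-1.62]]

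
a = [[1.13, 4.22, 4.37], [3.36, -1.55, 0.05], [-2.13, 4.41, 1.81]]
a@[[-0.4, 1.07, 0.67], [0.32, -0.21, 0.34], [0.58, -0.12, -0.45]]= [[3.43,  -0.2,  0.23], [-1.81,  3.91,  1.70], [3.31,  -3.42,  -0.74]]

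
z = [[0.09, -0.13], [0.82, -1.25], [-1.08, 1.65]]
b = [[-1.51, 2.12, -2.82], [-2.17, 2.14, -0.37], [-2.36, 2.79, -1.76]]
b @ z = [[4.65,  -7.11], [1.96,  -3.0], [3.98,  -6.08]]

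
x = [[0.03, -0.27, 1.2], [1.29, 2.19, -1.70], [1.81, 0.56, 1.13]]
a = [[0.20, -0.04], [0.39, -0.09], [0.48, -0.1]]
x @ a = [[0.48,-0.1], [0.3,-0.08], [1.12,-0.24]]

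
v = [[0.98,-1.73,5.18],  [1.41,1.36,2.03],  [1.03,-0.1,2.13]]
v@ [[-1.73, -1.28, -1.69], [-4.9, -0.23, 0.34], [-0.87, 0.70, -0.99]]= [[2.28, 2.77, -7.37], [-10.87, -0.7, -3.93], [-3.14, 0.2, -3.88]]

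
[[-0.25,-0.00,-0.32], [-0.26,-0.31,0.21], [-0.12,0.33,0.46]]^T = [[-0.25,-0.26,-0.12], [-0.0,-0.31,0.33], [-0.32,0.21,0.46]]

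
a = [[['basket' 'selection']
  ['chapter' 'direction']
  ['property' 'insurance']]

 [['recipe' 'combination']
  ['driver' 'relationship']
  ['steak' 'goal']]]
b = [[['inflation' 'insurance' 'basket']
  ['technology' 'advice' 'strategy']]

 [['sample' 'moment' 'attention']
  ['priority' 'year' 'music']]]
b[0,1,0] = 'technology'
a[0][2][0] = 'property'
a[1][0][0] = 'recipe'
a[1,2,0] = 'steak'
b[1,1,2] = 'music'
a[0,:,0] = ['basket', 'chapter', 'property']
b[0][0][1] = 'insurance'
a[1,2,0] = 'steak'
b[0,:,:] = [['inflation', 'insurance', 'basket'], ['technology', 'advice', 'strategy']]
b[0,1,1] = 'advice'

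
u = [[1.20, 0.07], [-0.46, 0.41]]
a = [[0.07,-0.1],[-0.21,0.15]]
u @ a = [[0.07,-0.11], [-0.12,0.11]]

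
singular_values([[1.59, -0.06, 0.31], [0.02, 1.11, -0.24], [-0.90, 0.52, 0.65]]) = [1.87, 1.17, 0.76]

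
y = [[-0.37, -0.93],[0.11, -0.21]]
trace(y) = -0.58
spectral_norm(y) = 1.01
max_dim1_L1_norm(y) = 1.3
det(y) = 0.18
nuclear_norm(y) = 1.19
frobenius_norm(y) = 1.03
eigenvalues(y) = [(-0.29+0.31j), (-0.29-0.31j)]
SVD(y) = [[0.99, 0.16], [0.16, -0.99]] @ diag([1.0131309973482765, 0.17766705438005934]) @ [[-0.34, -0.94], [-0.94, 0.34]]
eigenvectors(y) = [[(0.95+0j), (0.95-0j)], [(-0.08-0.31j), -0.08+0.31j]]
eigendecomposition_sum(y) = [[(-0.19+0.12j), (-0.46-0.44j)], [(0.06+0.05j), (-0.11+0.19j)]] + [[-0.19-0.12j, (-0.46+0.44j)], [0.06-0.05j, (-0.11-0.19j)]]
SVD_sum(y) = [[-0.34, -0.94], [-0.05, -0.15]] + [[-0.03, 0.01], [0.16, -0.06]]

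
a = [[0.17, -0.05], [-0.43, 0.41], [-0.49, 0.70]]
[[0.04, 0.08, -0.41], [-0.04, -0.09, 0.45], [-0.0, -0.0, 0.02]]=a@[[0.3,0.58,-3.02], [0.21,0.4,-2.08]]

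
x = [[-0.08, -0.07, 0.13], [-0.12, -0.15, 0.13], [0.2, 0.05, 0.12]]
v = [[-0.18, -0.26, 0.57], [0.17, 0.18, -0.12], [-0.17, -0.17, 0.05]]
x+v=[[-0.26,-0.33,0.70],  [0.05,0.03,0.01],  [0.03,-0.12,0.17]]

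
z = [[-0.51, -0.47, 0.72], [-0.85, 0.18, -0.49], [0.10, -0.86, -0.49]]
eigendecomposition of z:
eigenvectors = [[0.46+0.00j, (0.63+0j), (0.63-0j)], [(-0.76+0j), (0.28+0.37j), (0.28-0.37j)], [(0.47+0j), -0.17+0.60j, -0.17-0.60j]]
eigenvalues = [(1+0j), (-0.91+0.41j), (-0.91-0.41j)]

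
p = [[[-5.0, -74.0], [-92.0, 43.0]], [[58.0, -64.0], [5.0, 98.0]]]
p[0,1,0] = -92.0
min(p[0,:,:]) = -92.0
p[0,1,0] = -92.0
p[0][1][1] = 43.0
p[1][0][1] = -64.0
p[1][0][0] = 58.0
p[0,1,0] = -92.0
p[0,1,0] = -92.0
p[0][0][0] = -5.0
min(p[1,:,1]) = -64.0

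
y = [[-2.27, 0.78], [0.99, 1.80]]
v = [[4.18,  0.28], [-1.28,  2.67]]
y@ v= [[-10.49,  1.45], [1.83,  5.08]]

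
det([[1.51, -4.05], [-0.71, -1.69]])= -5.427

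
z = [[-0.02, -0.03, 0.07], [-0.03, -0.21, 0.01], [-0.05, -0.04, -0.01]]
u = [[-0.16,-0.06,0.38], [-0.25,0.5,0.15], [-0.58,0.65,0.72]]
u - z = [[-0.14, -0.03, 0.31], [-0.22, 0.71, 0.14], [-0.53, 0.69, 0.73]]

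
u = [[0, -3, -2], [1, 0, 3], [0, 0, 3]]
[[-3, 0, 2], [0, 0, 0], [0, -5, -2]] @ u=[[0, 9, 12], [0, 0, 0], [-5, 0, -21]]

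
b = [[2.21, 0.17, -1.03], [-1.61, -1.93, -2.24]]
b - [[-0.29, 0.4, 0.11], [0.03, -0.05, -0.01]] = [[2.50, -0.23, -1.14], [-1.64, -1.88, -2.23]]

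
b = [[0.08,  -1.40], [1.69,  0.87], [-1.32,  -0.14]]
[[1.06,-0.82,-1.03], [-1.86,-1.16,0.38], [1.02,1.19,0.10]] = b@[[-0.69, -0.96, -0.15],[-0.80, 0.53, 0.73]]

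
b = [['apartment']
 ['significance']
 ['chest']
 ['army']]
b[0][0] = 'apartment'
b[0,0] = 'apartment'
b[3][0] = 'army'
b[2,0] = 'chest'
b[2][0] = 'chest'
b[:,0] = ['apartment', 'significance', 'chest', 'army']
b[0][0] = 'apartment'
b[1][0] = 'significance'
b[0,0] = 'apartment'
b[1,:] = ['significance']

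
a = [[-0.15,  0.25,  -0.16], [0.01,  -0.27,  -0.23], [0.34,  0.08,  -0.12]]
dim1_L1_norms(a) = [0.56, 0.51, 0.54]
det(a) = -0.04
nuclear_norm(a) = 1.05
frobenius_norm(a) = 0.61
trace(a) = -0.54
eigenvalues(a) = [(-0.07+0.32j), (-0.07-0.32j), (-0.4+0j)]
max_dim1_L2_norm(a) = 0.37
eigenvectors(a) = [[(-0.15-0.56j), -0.15+0.56j, (0.51+0j)], [(0.21-0.37j), 0.21+0.37j, (-0.76+0j)], [(-0.7+0j), -0.70-0.00j, -0.40+0.00j]]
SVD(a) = [[-0.55,0.27,0.79],[0.65,-0.45,0.61],[0.52,0.85,0.07]] @ diag([0.4004982341574501, 0.35719922174669566, 0.29139299995078666]) @ [[0.67, -0.68, -0.31], [0.68, 0.72, -0.11], [-0.3, 0.14, -0.94]]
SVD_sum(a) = [[-0.15,0.15,0.07], [0.17,-0.18,-0.08], [0.14,-0.14,-0.07]] + [[0.07, 0.07, -0.01], [-0.11, -0.12, 0.02], [0.21, 0.22, -0.03]] + [[-0.07, 0.03, -0.22], [-0.05, 0.02, -0.17], [-0.01, 0.00, -0.02]]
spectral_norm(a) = 0.40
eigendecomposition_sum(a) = [[(-0.02+0.12j), (0.05+0.08j), -0.12+0.00j], [-0.07+0.05j, (-0.02+0.06j), -0.06-0.06j], [0.13+0.06j, 0.10-0.03j, (-0.03+0.14j)]] + [[(-0.02-0.12j), (0.05-0.08j), (-0.12-0j)], [(-0.07-0.05j), -0.02-0.06j, -0.06+0.06j], [0.13-0.06j, 0.10+0.03j, -0.03-0.14j]] + [[-0.10+0.00j, (0.16+0j), 0.07-0.00j], [0.16-0.00j, -0.24-0.00j, (-0.11+0j)], [(0.08-0j), -0.13-0.00j, (-0.06+0j)]]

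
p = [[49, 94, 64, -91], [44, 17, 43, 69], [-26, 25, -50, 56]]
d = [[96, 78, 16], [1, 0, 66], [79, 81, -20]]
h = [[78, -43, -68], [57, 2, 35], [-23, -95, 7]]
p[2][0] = -26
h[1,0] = 57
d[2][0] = 79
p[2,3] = 56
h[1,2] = 35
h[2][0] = -23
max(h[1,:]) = 57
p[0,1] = 94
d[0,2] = 16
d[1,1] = 0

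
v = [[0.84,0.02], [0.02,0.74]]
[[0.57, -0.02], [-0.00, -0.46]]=v @ [[0.68, -0.01], [-0.02, -0.62]]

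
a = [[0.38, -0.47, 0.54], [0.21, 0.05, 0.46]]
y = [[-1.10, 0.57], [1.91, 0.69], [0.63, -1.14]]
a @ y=[[-0.98,-0.72], [0.15,-0.37]]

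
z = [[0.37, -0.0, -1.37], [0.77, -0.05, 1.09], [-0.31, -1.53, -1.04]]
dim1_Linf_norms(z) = [1.37, 1.09, 1.53]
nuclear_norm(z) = 4.31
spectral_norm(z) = 2.27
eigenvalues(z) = [(0.93+0j), (-0.83+1.32j), (-0.83-1.32j)]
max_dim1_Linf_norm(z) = 1.53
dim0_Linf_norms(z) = [0.77, 1.53, 1.37]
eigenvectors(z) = [[-0.89+0.00j, 0.42-0.22j, 0.42+0.22j], [-0.29+0.00j, -0.63+0.00j, -0.63-0.00j], [0.36+0.00j, (0.15-0.6j), (0.15+0.6j)]]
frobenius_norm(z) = 2.70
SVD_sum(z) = [[-0.20, -0.54, -0.94], [0.19, 0.51, 0.89], [-0.30, -0.83, -1.44]] + [[0.05, 0.62, -0.37], [-0.04, -0.47, 0.28], [-0.05, -0.69, 0.41]] + [[0.52,-0.08,-0.06], [0.62,-0.09,-0.08], [0.04,-0.01,-0.01]]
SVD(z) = [[-0.48,  0.59,  -0.64], [0.46,  -0.45,  -0.77], [-0.74,  -0.67,  -0.05]] @ diag([2.2734371692957627, 1.2110966922020538, 0.8250019632714287]) @ [[0.18, 0.49, 0.85], [0.06, 0.86, -0.51], [-0.98, 0.15, 0.12]]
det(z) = 2.27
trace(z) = -0.72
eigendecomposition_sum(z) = [[0.69+0.00j, 0.40+0.00j, (-0.26+0j)],[(0.23+0j), (0.13+0j), -0.08+0.00j],[-0.29+0.00j, (-0.17+0j), (0.11+0j)]] + [[-0.16+0.13j, -0.20-0.52j, (-0.56-0.09j)], [0.27-0.05j, -0.09+0.73j, (0.59+0.45j)], [(-0.01+0.27j), -0.68-0.26j, -0.57+0.46j]] + [[-0.16-0.13j, -0.20+0.52j, -0.56+0.09j], [(0.27+0.05j), -0.09-0.73j, (0.59-0.45j)], [(-0.01-0.27j), -0.68+0.26j, (-0.57-0.46j)]]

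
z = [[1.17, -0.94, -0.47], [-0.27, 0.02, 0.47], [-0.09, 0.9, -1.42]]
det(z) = -0.01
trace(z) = -0.23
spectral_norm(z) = 1.74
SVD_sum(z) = [[0.14, -0.38, 0.41],[0.06, -0.17, 0.18],[-0.4, 1.07, -1.16]] + [[1.03,-0.56,-0.88], [-0.34,0.18,0.29], [0.31,-0.17,-0.26]] + [[0.00,0.0,0.0], [0.00,0.0,0.00], [0.00,0.0,0.0]]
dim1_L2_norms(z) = [1.57, 0.54, 1.68]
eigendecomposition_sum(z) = [[1.17,-1.01,-0.36], [-0.26,0.23,0.08], [-0.12,0.10,0.04]] + [[0.0,0.00,0.0], [0.0,0.0,0.0], [0.00,0.00,0.0]] + [[0.0, 0.06, -0.11], [-0.01, -0.21, 0.39], [0.03, 0.79, -1.46]]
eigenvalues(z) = [1.43, 0.01, -1.67]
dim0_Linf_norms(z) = [1.17, 0.94, 1.42]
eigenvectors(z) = [[0.97, -0.67, 0.07], [-0.22, -0.65, -0.26], [-0.10, -0.37, 0.96]]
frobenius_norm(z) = 2.37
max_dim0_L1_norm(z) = 2.36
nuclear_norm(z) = 3.35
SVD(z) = [[-0.33, 0.91, 0.24], [-0.15, -0.30, 0.94], [0.93, 0.27, 0.23]] @ diag([1.7413991314495063, 1.6029977072924504, 0.005235971929960564]) @ [[-0.25, 0.66, -0.71], [0.70, -0.39, -0.6], [0.67, 0.65, 0.37]]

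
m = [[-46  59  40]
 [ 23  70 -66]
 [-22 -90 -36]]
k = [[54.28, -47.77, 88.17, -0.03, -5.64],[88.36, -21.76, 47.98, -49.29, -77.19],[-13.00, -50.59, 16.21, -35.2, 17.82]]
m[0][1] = 59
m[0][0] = -46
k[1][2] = 47.98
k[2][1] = -50.59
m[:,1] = [59, 70, -90]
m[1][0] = 23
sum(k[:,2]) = 152.36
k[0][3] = -0.03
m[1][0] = 23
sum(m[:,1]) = 39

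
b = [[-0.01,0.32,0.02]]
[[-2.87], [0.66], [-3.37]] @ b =[[0.03, -0.92, -0.06], [-0.01, 0.21, 0.01], [0.03, -1.08, -0.07]]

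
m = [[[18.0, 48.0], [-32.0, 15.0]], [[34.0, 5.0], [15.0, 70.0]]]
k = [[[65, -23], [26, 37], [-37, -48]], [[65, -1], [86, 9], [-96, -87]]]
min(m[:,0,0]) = 18.0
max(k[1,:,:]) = 86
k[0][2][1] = -48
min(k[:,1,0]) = 26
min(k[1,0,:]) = -1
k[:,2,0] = [-37, -96]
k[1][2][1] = -87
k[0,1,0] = 26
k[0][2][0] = -37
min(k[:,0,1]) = -23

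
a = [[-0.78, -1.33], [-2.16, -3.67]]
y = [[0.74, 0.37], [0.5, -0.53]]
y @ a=[[-1.38, -2.34],[0.75, 1.28]]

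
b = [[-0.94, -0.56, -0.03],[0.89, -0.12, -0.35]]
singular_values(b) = [1.35, 0.54]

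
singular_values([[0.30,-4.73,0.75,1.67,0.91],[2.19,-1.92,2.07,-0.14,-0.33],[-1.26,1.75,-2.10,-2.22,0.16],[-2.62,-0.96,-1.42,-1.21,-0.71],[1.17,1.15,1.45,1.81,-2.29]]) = [6.69, 4.89, 2.49, 1.86, 0.49]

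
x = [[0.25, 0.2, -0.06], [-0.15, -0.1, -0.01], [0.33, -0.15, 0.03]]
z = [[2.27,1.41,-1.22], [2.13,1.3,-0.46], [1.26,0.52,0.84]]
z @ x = [[-0.05,0.50,-0.19], [0.19,0.36,-0.15], [0.51,0.07,-0.06]]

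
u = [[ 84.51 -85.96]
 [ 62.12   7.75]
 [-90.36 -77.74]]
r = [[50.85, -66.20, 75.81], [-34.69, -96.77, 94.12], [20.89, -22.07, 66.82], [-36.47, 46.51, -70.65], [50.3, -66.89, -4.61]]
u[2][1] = -77.74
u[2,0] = -90.36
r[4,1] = -66.89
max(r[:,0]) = 50.85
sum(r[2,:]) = 65.63999999999999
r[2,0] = 20.89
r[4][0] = 50.3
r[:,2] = [75.81, 94.12, 66.82, -70.65, -4.61]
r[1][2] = 94.12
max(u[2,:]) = -77.74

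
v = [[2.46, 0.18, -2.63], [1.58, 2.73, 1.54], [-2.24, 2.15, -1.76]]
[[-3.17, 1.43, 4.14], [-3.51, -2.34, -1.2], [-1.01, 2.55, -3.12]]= v @ [[-0.82,-0.44,1.12], [-1.02,-0.06,-0.76], [0.37,-0.96,-0.58]]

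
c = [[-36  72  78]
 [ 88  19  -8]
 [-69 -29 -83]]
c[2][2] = -83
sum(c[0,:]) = 114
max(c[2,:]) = -29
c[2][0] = -69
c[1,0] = 88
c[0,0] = -36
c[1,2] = -8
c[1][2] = -8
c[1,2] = -8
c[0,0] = -36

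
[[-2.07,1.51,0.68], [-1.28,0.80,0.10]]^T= [[-2.07, -1.28], [1.51, 0.8], [0.68, 0.10]]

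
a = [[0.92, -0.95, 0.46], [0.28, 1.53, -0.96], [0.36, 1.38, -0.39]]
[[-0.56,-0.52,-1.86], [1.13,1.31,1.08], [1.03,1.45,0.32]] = a @ [[0.13, 0.33, -1.22], [0.71, 1.10, 0.24], [-0.01, 0.49, -1.1]]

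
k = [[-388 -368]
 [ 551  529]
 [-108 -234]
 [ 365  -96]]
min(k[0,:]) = -388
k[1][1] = 529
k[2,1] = -234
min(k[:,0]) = -388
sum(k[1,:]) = 1080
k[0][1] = -368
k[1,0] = 551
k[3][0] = 365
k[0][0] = -388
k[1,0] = 551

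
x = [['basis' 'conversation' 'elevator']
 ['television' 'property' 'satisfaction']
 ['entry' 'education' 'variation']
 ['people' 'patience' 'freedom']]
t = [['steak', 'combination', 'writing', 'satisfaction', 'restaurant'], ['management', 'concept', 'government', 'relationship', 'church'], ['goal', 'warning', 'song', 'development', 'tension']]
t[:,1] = ['combination', 'concept', 'warning']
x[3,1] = 'patience'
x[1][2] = 'satisfaction'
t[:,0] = ['steak', 'management', 'goal']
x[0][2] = 'elevator'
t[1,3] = 'relationship'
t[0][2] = 'writing'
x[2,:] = ['entry', 'education', 'variation']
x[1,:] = ['television', 'property', 'satisfaction']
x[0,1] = 'conversation'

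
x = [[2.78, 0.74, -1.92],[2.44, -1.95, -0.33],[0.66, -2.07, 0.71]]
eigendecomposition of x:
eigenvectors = [[0.90, -0.13, 0.44], [0.42, -0.78, 0.42], [-0.11, -0.61, 0.8]]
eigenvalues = [3.35, -1.8, -0.01]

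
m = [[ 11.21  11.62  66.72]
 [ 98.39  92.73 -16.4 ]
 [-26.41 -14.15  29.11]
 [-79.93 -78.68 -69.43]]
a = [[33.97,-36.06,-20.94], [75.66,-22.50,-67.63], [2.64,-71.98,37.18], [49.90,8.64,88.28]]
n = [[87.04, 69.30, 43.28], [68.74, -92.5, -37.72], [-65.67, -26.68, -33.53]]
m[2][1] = -14.15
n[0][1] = 69.3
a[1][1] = -22.5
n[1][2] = -37.72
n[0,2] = 43.28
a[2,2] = 37.18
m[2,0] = -26.41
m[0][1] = 11.62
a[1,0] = 75.66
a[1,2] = -67.63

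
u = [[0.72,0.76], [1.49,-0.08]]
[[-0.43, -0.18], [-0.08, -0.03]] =u @ [[-0.08, -0.03],  [-0.49, -0.21]]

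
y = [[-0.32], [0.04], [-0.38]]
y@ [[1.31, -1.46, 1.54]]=[[-0.42, 0.47, -0.49], [0.05, -0.06, 0.06], [-0.5, 0.55, -0.59]]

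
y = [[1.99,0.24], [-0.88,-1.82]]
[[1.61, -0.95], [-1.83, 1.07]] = y@[[0.73, -0.43], [0.65, -0.38]]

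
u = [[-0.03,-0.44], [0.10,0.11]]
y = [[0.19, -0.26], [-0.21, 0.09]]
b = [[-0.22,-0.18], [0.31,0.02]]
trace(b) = -0.20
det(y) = -0.04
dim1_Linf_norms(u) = [0.44, 0.11]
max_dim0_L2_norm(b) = 0.38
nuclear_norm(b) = 0.53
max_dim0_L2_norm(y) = 0.28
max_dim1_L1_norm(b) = 0.4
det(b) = 0.05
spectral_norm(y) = 0.38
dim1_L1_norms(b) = [0.4, 0.33]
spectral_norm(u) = 0.46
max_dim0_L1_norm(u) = 0.55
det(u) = 0.04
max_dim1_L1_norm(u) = 0.47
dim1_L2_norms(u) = [0.44, 0.15]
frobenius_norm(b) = 0.42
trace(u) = 0.08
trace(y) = 0.28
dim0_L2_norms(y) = [0.28, 0.28]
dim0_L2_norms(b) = [0.38, 0.18]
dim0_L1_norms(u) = [0.13, 0.55]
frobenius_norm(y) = 0.39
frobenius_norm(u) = 0.47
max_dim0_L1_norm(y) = 0.4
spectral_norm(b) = 0.40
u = y + b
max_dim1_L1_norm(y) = 0.45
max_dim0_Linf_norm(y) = 0.26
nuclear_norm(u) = 0.55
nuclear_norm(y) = 0.48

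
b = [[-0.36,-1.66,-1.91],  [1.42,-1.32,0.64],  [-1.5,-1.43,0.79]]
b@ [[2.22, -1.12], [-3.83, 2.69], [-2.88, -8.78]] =[[11.06, 12.71], [6.36, -10.76], [-0.13, -9.1]]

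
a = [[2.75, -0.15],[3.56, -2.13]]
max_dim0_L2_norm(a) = 4.5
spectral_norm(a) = 4.86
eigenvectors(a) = [[0.80, 0.03], [0.60, 1.0]]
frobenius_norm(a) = 4.98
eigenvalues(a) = [2.64, -2.02]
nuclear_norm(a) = 5.95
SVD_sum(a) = [[2.39, -1.0], [3.79, -1.59]] + [[0.36, 0.85],[-0.23, -0.54]]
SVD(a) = [[-0.53,-0.85], [-0.85,0.53]] @ diag([4.857404792209297, 1.0959556033992193]) @ [[-0.92,0.39], [-0.39,-0.92]]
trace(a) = 0.62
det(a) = -5.32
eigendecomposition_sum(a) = [[2.70, -0.08], [2.02, -0.06]] + [[0.05, -0.07], [1.54, -2.07]]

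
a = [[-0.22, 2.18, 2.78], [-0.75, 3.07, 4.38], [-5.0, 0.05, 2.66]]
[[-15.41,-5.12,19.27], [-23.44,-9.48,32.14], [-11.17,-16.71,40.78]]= a@[[0.42, 1.56, -4.91], [-2.74, 2.13, 0.58], [-3.36, -3.39, 6.09]]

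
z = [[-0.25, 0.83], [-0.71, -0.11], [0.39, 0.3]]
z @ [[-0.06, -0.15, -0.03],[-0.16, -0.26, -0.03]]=[[-0.12, -0.18, -0.02], [0.06, 0.14, 0.02], [-0.07, -0.14, -0.02]]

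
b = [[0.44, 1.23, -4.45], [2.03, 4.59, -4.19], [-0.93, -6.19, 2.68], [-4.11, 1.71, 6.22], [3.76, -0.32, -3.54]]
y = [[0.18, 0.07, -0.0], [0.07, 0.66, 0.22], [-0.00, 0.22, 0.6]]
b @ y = [[0.17,-0.14,-2.4], [0.69,2.25,-1.50], [-0.60,-3.56,0.25], [-0.62,2.21,4.11], [0.65,-0.73,-2.19]]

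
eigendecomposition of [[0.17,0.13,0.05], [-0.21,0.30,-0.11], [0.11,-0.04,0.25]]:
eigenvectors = [[-0.30+0.42j, -0.30-0.42j, (-0.58+0j)], [-0.77+0.00j, -0.77-0.00j, (-0.34+0j)], [(0.36+0.07j), (0.36-0.07j), 0.74+0.00j]]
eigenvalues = [(0.27+0.12j), (0.27-0.12j), (0.18+0j)]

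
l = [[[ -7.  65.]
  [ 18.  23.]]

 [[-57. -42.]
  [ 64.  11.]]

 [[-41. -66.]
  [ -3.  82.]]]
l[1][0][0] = -57.0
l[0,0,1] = 65.0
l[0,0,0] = -7.0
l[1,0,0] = -57.0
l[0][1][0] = 18.0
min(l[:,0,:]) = -66.0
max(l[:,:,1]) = 82.0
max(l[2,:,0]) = -3.0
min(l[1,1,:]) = 11.0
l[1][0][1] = -42.0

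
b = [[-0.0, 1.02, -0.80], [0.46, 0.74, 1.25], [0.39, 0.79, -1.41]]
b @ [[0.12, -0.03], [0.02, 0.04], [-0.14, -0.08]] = [[0.13, 0.1],  [-0.11, -0.08],  [0.26, 0.13]]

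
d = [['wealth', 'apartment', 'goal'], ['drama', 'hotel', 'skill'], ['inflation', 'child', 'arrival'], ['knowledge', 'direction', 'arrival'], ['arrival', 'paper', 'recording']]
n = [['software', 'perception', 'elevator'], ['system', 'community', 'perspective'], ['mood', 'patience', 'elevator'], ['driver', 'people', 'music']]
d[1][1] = 'hotel'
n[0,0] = 'software'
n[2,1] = 'patience'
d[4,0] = 'arrival'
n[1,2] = 'perspective'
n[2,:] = ['mood', 'patience', 'elevator']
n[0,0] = 'software'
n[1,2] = 'perspective'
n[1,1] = 'community'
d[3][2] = 'arrival'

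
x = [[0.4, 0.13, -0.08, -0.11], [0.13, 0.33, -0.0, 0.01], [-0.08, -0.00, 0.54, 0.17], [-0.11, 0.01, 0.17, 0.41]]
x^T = [[0.40, 0.13, -0.08, -0.11], [0.13, 0.33, -0.00, 0.01], [-0.08, -0.0, 0.54, 0.17], [-0.11, 0.01, 0.17, 0.41]]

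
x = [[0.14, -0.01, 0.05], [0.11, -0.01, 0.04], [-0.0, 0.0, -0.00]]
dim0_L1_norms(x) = [0.25, 0.02, 0.09]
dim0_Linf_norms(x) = [0.14, 0.01, 0.05]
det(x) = 0.00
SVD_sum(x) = [[0.14,-0.01,0.05], [0.11,-0.01,0.04], [0.0,0.0,0.0]] + [[0.00,  0.00,  -0.00], [-0.00,  -0.0,  0.0], [0.0,  0.00,  0.00]] + [[-0.0, -0.00, -0.0], [-0.0, -0.0, -0.00], [0.00, -0.0, -0.0]]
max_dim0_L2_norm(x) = 0.18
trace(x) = 0.13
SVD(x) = [[-0.79,-0.62,0.0], [-0.62,0.79,0.00], [0.00,0.00,1.00]] @ diag([0.18972860665976388, 0.0017480889406957109, -0.0]) @ [[-0.94,0.07,-0.34],[-0.17,-0.95,0.26],[-0.30,0.30,0.9]]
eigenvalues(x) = [0.13, -0.0, -0.0]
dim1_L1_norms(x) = [0.2, 0.16, 0.0]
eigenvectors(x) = [[0.79, 0.07, -0.30],[0.61, 1.0, 0.3],[0.0, 0.0, 0.9]]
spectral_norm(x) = 0.19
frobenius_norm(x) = 0.19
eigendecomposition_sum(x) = [[0.14,-0.01,0.05], [0.11,-0.01,0.04], [0.0,0.0,0.0]] + [[0.00, -0.0, 0.0],[0.00, -0.00, 0.00],[-0.00, -0.00, -0.00]] + [[-0.0, -0.00, 0.00],  [-0.00, -0.0, -0.00],  [-0.0, -0.0, -0.0]]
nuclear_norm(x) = 0.19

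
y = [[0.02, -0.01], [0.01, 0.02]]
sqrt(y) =[[0.15, -0.03],[0.03, 0.15]]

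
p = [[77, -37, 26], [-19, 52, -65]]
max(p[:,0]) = 77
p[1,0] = -19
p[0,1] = -37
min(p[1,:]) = -65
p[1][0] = -19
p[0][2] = 26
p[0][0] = 77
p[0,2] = 26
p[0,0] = 77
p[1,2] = -65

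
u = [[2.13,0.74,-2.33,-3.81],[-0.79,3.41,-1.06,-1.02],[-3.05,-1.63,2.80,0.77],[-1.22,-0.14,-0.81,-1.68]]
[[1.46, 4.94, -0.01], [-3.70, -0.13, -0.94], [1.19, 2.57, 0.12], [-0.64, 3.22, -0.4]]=u @ [[0.87, -0.29, 0.24],  [-0.75, -0.45, -0.16],  [1.14, 0.92, 0.22],  [-0.74, -2.11, -0.03]]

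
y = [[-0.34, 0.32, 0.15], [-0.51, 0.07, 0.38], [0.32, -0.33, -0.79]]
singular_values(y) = [1.15, 0.34, 0.24]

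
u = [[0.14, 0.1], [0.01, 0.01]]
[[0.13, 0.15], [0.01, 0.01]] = u @ [[1.41, 0.79], [-0.66, 0.38]]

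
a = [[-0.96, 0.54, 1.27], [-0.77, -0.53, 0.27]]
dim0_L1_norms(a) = [1.73, 1.07, 1.54]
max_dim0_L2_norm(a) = 1.3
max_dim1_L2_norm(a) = 1.68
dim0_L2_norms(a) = [1.23, 0.76, 1.3]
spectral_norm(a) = 1.77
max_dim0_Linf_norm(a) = 1.27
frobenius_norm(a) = 1.94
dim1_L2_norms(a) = [1.68, 0.97]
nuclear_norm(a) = 2.58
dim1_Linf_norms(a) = [1.27, 0.77]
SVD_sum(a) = [[-1.1, 0.3, 1.21], [-0.4, 0.11, 0.44]] + [[0.14, 0.24, 0.06],[-0.37, -0.64, -0.17]]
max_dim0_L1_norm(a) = 1.73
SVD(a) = [[-0.94, -0.34],  [-0.34, 0.94]] @ diag([1.765746205532368, 0.809283842448397]) @ [[0.66, -0.18, -0.73],[-0.49, -0.84, -0.23]]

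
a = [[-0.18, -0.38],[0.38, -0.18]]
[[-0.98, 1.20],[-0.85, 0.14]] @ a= [[0.63, 0.16], [0.21, 0.3]]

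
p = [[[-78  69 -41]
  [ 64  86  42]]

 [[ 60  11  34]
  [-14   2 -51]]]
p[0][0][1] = 69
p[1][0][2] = 34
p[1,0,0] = 60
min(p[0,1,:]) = 42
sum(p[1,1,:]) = -63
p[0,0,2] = -41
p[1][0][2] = 34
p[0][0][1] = 69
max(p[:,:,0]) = 64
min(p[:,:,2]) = -51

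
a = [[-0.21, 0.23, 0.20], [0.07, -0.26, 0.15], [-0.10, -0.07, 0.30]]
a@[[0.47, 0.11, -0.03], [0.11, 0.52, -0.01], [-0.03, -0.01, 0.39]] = [[-0.08, 0.09, 0.08], [-0.00, -0.13, 0.06], [-0.06, -0.05, 0.12]]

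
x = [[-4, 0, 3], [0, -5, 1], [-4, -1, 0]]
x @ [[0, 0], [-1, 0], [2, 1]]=[[6, 3], [7, 1], [1, 0]]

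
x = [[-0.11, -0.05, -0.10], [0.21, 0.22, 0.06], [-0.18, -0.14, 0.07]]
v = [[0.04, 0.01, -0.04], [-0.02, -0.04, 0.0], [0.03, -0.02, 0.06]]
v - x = [[0.15,0.06,0.06], [-0.23,-0.26,-0.06], [0.21,0.12,-0.01]]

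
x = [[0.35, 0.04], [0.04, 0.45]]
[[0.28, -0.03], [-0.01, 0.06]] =x@[[0.8,-0.09],[-0.09,0.14]]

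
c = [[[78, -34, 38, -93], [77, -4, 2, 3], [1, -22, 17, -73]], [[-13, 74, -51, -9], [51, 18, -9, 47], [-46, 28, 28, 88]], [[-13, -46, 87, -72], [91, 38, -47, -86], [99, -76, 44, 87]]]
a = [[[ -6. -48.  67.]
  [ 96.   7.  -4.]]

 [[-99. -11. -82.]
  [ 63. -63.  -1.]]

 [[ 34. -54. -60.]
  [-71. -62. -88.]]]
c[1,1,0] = 51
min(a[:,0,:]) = -99.0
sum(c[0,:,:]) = -10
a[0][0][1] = -48.0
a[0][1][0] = 96.0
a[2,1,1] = -62.0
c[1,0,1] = 74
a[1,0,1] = -11.0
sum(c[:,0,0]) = 52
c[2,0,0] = -13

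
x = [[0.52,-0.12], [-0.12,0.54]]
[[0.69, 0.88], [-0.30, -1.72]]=x @ [[1.26,1.0],[-0.28,-2.97]]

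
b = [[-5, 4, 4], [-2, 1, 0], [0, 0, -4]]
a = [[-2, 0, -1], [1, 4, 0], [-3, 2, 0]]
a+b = [[-7, 4, 3], [-1, 5, 0], [-3, 2, -4]]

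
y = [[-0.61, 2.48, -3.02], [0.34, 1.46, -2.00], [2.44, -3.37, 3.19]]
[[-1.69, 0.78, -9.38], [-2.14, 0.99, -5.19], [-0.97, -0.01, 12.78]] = y @ [[-1.14,  0.88,  1.05], [0.95,  1.02,  -1.32], [1.57,  0.40,  1.81]]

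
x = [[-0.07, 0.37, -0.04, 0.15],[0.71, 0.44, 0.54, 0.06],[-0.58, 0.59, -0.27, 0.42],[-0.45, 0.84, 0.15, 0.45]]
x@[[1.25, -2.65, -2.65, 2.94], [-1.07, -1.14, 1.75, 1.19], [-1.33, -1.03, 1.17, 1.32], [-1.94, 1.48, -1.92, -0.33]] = [[-0.72, 0.03, 0.5, 0.13],  [-0.42, -2.85, -0.59, 3.3],  [-1.81, 1.76, 1.45, -1.50],  [-2.53, 0.75, 1.97, -0.27]]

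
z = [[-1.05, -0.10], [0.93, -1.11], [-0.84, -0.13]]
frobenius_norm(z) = 1.98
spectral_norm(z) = 1.75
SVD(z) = [[-0.52,-0.56], [0.75,-0.66], [-0.41,-0.50]] @ diag([1.7456420614819506, 0.9406028881441124]) @ [[0.91, -0.42], [0.42, 0.91]]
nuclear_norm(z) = 2.69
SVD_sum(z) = [[-0.83, 0.38], [1.19, -0.54], [-0.65, 0.3]] + [[-0.22, -0.48],[-0.26, -0.57],[-0.19, -0.43]]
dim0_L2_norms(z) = [1.63, 1.12]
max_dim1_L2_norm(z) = 1.45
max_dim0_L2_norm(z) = 1.63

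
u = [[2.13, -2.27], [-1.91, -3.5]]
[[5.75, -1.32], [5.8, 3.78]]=u @ [[0.59, -1.12], [-1.98, -0.47]]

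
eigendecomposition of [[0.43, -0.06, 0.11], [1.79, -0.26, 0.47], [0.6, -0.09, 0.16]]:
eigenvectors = [[-0.23+0.00j, -0.02-0.05j, (-0.02+0.05j)],[(-0.93+0j), (0.82+0j), 0.82-0.00j],[-0.30+0.00j, 0.53+0.21j, 0.53-0.21j]]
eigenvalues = [(0.33+0j), (-0+0j), (-0-0j)]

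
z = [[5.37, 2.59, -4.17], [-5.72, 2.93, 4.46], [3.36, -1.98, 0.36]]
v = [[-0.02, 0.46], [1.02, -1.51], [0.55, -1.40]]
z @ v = [[0.24, 4.4],[5.56, -13.3],[-1.89, 4.03]]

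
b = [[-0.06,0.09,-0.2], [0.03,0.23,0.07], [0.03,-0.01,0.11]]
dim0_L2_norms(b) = [0.07, 0.25, 0.24]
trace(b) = 0.28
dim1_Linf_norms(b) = [0.2, 0.23, 0.11]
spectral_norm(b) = 0.25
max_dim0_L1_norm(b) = 0.38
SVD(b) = [[0.86, 0.25, -0.44], [0.33, -0.93, 0.13], [-0.38, -0.26, -0.89]] @ diag([0.25362374512945357, 0.2432310339343171, 0.003695948829879398]) @ [[-0.21, 0.62, -0.75], [-0.21, -0.78, -0.59], [0.96, -0.03, -0.29]]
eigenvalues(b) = [0.24, -0.02, 0.06]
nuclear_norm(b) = 0.50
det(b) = -0.00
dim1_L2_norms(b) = [0.23, 0.24, 0.11]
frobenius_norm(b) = 0.35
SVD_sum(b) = [[-0.05, 0.14, -0.17],[-0.02, 0.05, -0.06],[0.02, -0.06, 0.07]] + [[-0.01, -0.05, -0.04], [0.05, 0.18, 0.13], [0.01, 0.05, 0.04]] + [[-0.0, 0.00, 0.0], [0.00, -0.0, -0.00], [-0.00, 0.0, 0.00]]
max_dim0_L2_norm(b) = 0.25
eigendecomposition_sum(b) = [[0.01, 0.07, 0.02], [0.03, 0.23, 0.08], [-0.0, -0.0, -0.00]] + [[-0.03, 0.01, -0.05], [0.0, -0.00, 0.0], [0.01, -0.0, 0.01]] + [[-0.04, 0.01, -0.18], [-0.0, 0.0, -0.01], [0.02, -0.01, 0.10]]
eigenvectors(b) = [[0.29, 0.97, -0.87], [0.96, -0.05, -0.05], [-0.01, -0.23, 0.49]]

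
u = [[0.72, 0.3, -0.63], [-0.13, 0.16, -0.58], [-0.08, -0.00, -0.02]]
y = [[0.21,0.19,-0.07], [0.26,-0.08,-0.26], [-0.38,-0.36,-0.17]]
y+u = [[0.93, 0.49, -0.7], [0.13, 0.08, -0.84], [-0.46, -0.36, -0.19]]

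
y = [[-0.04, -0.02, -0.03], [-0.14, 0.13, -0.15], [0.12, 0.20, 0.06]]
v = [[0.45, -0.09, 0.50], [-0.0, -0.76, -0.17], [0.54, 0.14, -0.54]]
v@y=[[0.05,0.08,0.03], [0.09,-0.13,0.1], [-0.11,-0.10,-0.07]]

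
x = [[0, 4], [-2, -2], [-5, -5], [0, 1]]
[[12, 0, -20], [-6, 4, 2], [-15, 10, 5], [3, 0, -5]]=x@ [[0, -2, 4], [3, 0, -5]]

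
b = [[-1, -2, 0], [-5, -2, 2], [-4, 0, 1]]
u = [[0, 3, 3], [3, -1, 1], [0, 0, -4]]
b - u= [[-1, -5, -3], [-8, -1, 1], [-4, 0, 5]]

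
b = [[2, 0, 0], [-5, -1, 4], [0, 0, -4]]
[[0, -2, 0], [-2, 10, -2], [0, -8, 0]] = b@ [[0, -1, 0], [2, 3, 2], [0, 2, 0]]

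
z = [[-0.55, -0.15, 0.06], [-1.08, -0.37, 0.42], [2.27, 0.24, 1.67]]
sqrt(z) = [[(0.02+0.61j), 0.00+0.14j, (0.02-0.03j)], [0.24+1.26j, 0.01+0.44j, 0.25-0.10j], [1.25-0.65j, 0.06-0.15j, (1.29+0.04j)]]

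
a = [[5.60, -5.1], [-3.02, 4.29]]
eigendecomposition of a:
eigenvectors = [[0.84, 0.74], [-0.55, 0.67]]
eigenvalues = [8.92, 0.97]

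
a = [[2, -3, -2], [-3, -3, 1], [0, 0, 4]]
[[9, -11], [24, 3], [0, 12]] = a@[[-3, -1], [-5, 1], [0, 3]]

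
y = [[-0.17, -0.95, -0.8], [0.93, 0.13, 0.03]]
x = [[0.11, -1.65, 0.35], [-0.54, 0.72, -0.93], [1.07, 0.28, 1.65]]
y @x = [[-0.36, -0.63, -0.5], [0.06, -1.43, 0.25]]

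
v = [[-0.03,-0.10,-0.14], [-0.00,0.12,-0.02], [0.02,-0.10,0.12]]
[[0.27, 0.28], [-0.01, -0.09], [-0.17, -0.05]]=v@ [[-0.0, -0.05], [-0.36, -0.99], [-1.68, -1.25]]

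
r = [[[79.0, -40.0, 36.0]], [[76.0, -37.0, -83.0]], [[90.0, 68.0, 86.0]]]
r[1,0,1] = -37.0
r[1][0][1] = -37.0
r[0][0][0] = 79.0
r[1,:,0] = [76.0]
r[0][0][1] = -40.0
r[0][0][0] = 79.0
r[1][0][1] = -37.0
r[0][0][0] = 79.0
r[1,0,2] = -83.0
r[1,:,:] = [[76.0, -37.0, -83.0]]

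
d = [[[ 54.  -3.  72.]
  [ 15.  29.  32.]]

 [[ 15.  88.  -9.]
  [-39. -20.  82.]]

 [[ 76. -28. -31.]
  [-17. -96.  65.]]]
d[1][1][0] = -39.0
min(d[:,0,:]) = -31.0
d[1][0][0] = 15.0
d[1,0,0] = 15.0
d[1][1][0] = -39.0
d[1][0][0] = 15.0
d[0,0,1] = -3.0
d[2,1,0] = -17.0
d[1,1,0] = -39.0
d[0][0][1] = -3.0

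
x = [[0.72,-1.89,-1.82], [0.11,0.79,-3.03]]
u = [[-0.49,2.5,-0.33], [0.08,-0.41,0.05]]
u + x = [[0.23, 0.61, -2.15], [0.19, 0.38, -2.98]]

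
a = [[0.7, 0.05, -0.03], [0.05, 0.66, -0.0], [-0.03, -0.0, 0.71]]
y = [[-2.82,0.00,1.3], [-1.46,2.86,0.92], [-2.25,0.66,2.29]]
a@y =[[-1.98, 0.12, 0.89], [-1.1, 1.89, 0.67], [-1.51, 0.47, 1.59]]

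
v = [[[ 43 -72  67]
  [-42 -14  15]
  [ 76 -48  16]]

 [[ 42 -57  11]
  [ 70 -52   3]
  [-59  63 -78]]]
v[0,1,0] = -42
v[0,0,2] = 67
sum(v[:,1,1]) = -66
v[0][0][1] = -72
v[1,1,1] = -52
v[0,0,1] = -72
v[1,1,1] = -52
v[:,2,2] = [16, -78]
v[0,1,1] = -14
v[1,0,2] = 11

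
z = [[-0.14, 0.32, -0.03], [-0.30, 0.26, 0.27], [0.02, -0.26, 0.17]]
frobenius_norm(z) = 0.67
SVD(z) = [[-0.57, 0.37, 0.74], [-0.76, -0.58, -0.3], [0.31, -0.73, 0.61]] @ diag([0.5740612551711541, 0.34749545999547377, 0.0007619670945130546]) @ [[0.55, -0.8, -0.24], [0.31, 0.45, -0.84], [-0.78, -0.39, -0.50]]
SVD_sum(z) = [[-0.18, 0.26, 0.08], [-0.24, 0.35, 0.1], [0.10, -0.14, -0.04]] + [[0.04, 0.06, -0.11], [-0.06, -0.09, 0.17], [-0.08, -0.12, 0.21]] + [[-0.0, -0.00, -0.00], [0.0, 0.0, 0.00], [-0.0, -0.00, -0.0]]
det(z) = -0.00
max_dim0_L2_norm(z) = 0.49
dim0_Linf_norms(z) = [0.3, 0.32, 0.27]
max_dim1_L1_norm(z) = 0.83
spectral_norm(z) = 0.57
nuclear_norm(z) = 0.92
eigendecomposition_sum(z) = [[(-0+0j), 0.00-0.00j, -0.00+0.00j], [(-0+0j), 0.00-0.00j, (-0+0j)], [(-0+0j), -0j, (-0+0j)]] + [[-0.07+0.08j, (0.16+0j), (-0.01-0.12j)],[-0.15-0.02j, 0.13+0.19j, (0.14-0.12j)],[(0.01-0.1j), (-0.13+0.09j), 0.09+0.09j]] + [[-0.07-0.08j, 0.16-0.00j, -0.01+0.12j], [-0.15+0.02j, (0.13-0.19j), (0.14+0.12j)], [(0.01+0.1j), -0.13-0.09j, (0.09-0.09j)]]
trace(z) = 0.29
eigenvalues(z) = [(-0+0j), (0.15+0.36j), (0.15-0.36j)]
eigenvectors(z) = [[-0.78+0.00j, (0.28-0.41j), 0.28+0.41j], [(-0.38+0j), 0.71+0.00j, 0.71-0.00j], [(-0.49+0j), 0.01+0.50j, 0.01-0.50j]]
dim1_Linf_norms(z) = [0.32, 0.3, 0.26]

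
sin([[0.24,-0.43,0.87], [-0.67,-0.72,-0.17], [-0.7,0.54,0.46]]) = [[0.41, -0.43, 0.87], [-0.67, -0.56, -0.17], [-0.70, 0.54, 0.63]]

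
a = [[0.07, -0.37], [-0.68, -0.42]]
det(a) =-0.281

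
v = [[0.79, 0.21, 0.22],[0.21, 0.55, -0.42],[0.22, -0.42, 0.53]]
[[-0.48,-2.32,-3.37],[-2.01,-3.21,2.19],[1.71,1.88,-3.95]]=v @ [[-0.99, -3.30, -3.58], [-1.29, -2.07, 2.0], [2.61, 3.28, -4.39]]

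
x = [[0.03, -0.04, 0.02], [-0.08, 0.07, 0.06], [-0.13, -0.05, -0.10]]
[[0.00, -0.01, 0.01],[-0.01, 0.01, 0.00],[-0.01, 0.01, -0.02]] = x @ [[0.09, -0.0, 0.01], [-0.00, 0.25, -0.18], [0.01, -0.18, 0.30]]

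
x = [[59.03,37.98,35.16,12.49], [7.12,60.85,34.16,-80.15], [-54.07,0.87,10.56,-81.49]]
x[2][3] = -81.49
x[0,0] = 59.03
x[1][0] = 7.12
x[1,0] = 7.12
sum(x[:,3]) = -149.15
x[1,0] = 7.12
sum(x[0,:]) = 144.66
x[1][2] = 34.16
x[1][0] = 7.12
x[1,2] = 34.16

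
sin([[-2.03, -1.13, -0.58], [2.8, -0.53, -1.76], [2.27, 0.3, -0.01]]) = [[-4.34, -0.60, 0.68],  [-0.99, -3.23, -3.67],  [2.13, -0.96, -1.38]]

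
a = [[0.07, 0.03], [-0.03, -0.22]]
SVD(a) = [[-0.19, 0.98], [0.98, 0.19]] @ diag([0.22577747210701757, 0.06422252789298244]) @ [[-0.19, -0.98],  [0.98, -0.19]]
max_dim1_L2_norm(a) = 0.22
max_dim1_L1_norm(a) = 0.25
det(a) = -0.01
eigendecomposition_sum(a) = [[0.07,0.01],  [-0.01,-0.0]] + [[0.00, 0.02],[-0.02, -0.22]]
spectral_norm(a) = 0.23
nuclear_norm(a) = 0.29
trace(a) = -0.15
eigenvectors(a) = [[0.99, -0.1], [-0.1, 0.99]]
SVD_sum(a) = [[0.01, 0.04], [-0.04, -0.22]] + [[0.06,-0.01], [0.01,-0.0]]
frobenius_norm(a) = 0.23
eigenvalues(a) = [0.07, -0.22]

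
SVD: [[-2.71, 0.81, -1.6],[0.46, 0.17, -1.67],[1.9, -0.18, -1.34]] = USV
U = [[-0.91, -0.31, 0.29],[-0.01, -0.66, -0.75],[0.43, -0.68, 0.59]]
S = [3.47, 2.64, 0.0]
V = [[0.94, -0.23, 0.26], [-0.29, -0.09, 0.95], [-0.2, -0.97, -0.15]]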